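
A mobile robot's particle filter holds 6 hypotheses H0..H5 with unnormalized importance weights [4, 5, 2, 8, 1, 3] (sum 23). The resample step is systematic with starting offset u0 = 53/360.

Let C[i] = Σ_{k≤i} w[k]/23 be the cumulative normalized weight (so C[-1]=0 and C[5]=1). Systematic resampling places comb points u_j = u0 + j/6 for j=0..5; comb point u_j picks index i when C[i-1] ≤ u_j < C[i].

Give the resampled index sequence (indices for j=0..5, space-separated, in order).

0 1 3 3 3 5

C = [4/23, 9/23, 11/23, 19/23, 20/23, 1]
j=0: u_0=53/360 ∈ [0, 4/23) → index 0
j=1: u_1=113/360 ∈ [4/23, 9/23) → index 1
j=2: u_2=173/360 ∈ [11/23, 19/23) → index 3
j=3: u_3=233/360 ∈ [11/23, 19/23) → index 3
j=4: u_4=293/360 ∈ [11/23, 19/23) → index 3
j=5: u_5=353/360 ∈ [20/23, 1) → index 5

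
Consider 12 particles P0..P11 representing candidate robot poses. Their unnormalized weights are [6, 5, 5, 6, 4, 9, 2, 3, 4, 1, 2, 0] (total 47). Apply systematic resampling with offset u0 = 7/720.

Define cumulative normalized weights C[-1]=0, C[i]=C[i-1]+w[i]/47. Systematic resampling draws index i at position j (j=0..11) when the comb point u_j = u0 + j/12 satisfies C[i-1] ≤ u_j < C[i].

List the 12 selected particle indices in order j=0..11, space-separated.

0 0 1 2 3 3 4 5 5 6 7 8

C = [6/47, 11/47, 16/47, 22/47, 26/47, 35/47, 37/47, 40/47, 44/47, 45/47, 1, 1]
j=0: u_0=7/720 ∈ [0, 6/47) → index 0
j=1: u_1=67/720 ∈ [0, 6/47) → index 0
j=2: u_2=127/720 ∈ [6/47, 11/47) → index 1
j=3: u_3=187/720 ∈ [11/47, 16/47) → index 2
j=4: u_4=247/720 ∈ [16/47, 22/47) → index 3
j=5: u_5=307/720 ∈ [16/47, 22/47) → index 3
j=6: u_6=367/720 ∈ [22/47, 26/47) → index 4
j=7: u_7=427/720 ∈ [26/47, 35/47) → index 5
j=8: u_8=487/720 ∈ [26/47, 35/47) → index 5
j=9: u_9=547/720 ∈ [35/47, 37/47) → index 6
j=10: u_10=607/720 ∈ [37/47, 40/47) → index 7
j=11: u_11=667/720 ∈ [40/47, 44/47) → index 8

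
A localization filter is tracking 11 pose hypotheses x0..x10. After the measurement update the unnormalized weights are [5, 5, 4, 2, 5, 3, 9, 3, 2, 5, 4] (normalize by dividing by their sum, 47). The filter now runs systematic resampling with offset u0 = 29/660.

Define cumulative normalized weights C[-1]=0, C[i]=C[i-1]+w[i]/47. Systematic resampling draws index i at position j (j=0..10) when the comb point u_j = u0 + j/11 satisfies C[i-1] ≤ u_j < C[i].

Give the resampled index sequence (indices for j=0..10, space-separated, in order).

0 1 2 3 4 5 6 6 8 9 10

C = [5/47, 10/47, 14/47, 16/47, 21/47, 24/47, 33/47, 36/47, 38/47, 43/47, 1]
j=0: u_0=29/660 ∈ [0, 5/47) → index 0
j=1: u_1=89/660 ∈ [5/47, 10/47) → index 1
j=2: u_2=149/660 ∈ [10/47, 14/47) → index 2
j=3: u_3=19/60 ∈ [14/47, 16/47) → index 3
j=4: u_4=269/660 ∈ [16/47, 21/47) → index 4
j=5: u_5=329/660 ∈ [21/47, 24/47) → index 5
j=6: u_6=389/660 ∈ [24/47, 33/47) → index 6
j=7: u_7=449/660 ∈ [24/47, 33/47) → index 6
j=8: u_8=509/660 ∈ [36/47, 38/47) → index 8
j=9: u_9=569/660 ∈ [38/47, 43/47) → index 9
j=10: u_10=629/660 ∈ [43/47, 1) → index 10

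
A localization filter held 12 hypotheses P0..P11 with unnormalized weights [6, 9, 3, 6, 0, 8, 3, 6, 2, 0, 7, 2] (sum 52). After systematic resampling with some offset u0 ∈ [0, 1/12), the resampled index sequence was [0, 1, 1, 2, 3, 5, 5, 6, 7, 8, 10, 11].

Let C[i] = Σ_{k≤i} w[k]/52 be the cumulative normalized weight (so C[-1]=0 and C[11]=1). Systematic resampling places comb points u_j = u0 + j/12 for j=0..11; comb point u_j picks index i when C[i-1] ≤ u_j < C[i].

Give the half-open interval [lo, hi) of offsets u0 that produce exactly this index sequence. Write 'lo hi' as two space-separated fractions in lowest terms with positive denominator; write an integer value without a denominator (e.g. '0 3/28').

7/156 1/13

C = [3/26, 15/52, 9/26, 6/13, 6/13, 8/13, 35/52, 41/52, 43/52, 43/52, 25/26, 1]
j=0 picked index 0: u0 ∈ [0, 3/26)
j=1 picked index 1: u0 ∈ [5/156, 8/39)
j=2 picked index 1: u0 ∈ [-2/39, 19/156)
j=3 picked index 2: u0 ∈ [1/26, 5/52)
j=4 picked index 3: u0 ∈ [1/78, 5/39)
j=5 picked index 5: u0 ∈ [7/156, 31/156)
j=6 picked index 5: u0 ∈ [-1/26, 3/26)
j=7 picked index 6: u0 ∈ [5/156, 7/78)
j=8 picked index 7: u0 ∈ [1/156, 19/156)
j=9 picked index 8: u0 ∈ [1/26, 1/13)
j=10 picked index 10: u0 ∈ [-1/156, 5/39)
j=11 picked index 11: u0 ∈ [7/156, 1/12)
intersection: [7/156, 1/13)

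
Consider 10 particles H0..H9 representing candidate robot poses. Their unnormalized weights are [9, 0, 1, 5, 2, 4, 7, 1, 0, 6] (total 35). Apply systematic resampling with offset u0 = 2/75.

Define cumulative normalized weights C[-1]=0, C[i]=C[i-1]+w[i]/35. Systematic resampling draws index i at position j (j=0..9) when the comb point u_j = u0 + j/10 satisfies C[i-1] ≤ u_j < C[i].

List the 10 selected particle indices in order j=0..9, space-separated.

C = [9/35, 9/35, 2/7, 3/7, 17/35, 3/5, 4/5, 29/35, 29/35, 1]
j=0: u_0=2/75 ∈ [0, 9/35) → index 0
j=1: u_1=19/150 ∈ [0, 9/35) → index 0
j=2: u_2=17/75 ∈ [0, 9/35) → index 0
j=3: u_3=49/150 ∈ [2/7, 3/7) → index 3
j=4: u_4=32/75 ∈ [2/7, 3/7) → index 3
j=5: u_5=79/150 ∈ [17/35, 3/5) → index 5
j=6: u_6=47/75 ∈ [3/5, 4/5) → index 6
j=7: u_7=109/150 ∈ [3/5, 4/5) → index 6
j=8: u_8=62/75 ∈ [4/5, 29/35) → index 7
j=9: u_9=139/150 ∈ [29/35, 1) → index 9

0 0 0 3 3 5 6 6 7 9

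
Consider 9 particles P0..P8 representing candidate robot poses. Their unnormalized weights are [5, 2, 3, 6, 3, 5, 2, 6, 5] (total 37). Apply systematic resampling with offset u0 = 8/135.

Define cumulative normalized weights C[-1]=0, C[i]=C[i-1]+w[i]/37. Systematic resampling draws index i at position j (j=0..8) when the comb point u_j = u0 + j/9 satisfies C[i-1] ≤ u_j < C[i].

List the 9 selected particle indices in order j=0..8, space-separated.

C = [5/37, 7/37, 10/37, 16/37, 19/37, 24/37, 26/37, 32/37, 1]
j=0: u_0=8/135 ∈ [0, 5/37) → index 0
j=1: u_1=23/135 ∈ [5/37, 7/37) → index 1
j=2: u_2=38/135 ∈ [10/37, 16/37) → index 3
j=3: u_3=53/135 ∈ [10/37, 16/37) → index 3
j=4: u_4=68/135 ∈ [16/37, 19/37) → index 4
j=5: u_5=83/135 ∈ [19/37, 24/37) → index 5
j=6: u_6=98/135 ∈ [26/37, 32/37) → index 7
j=7: u_7=113/135 ∈ [26/37, 32/37) → index 7
j=8: u_8=128/135 ∈ [32/37, 1) → index 8

0 1 3 3 4 5 7 7 8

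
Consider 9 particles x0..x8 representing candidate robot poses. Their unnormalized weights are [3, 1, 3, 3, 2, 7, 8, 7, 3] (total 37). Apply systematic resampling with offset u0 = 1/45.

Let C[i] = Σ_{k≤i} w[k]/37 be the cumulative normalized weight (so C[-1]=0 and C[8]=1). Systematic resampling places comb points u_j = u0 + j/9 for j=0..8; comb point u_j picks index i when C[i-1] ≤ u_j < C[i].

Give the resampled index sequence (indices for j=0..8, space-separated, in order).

0 2 3 5 5 6 6 7 7

C = [3/37, 4/37, 7/37, 10/37, 12/37, 19/37, 27/37, 34/37, 1]
j=0: u_0=1/45 ∈ [0, 3/37) → index 0
j=1: u_1=2/15 ∈ [4/37, 7/37) → index 2
j=2: u_2=11/45 ∈ [7/37, 10/37) → index 3
j=3: u_3=16/45 ∈ [12/37, 19/37) → index 5
j=4: u_4=7/15 ∈ [12/37, 19/37) → index 5
j=5: u_5=26/45 ∈ [19/37, 27/37) → index 6
j=6: u_6=31/45 ∈ [19/37, 27/37) → index 6
j=7: u_7=4/5 ∈ [27/37, 34/37) → index 7
j=8: u_8=41/45 ∈ [27/37, 34/37) → index 7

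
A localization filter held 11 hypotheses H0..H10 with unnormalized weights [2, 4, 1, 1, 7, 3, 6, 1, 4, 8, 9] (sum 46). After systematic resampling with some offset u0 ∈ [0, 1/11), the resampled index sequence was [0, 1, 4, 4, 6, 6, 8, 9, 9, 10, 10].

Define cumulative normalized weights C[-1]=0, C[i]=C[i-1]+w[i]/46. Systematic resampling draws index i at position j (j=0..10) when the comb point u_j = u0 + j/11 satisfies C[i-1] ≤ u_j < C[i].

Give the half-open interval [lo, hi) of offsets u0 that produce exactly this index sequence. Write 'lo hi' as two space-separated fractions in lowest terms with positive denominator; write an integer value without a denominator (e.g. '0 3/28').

C = [1/23, 3/23, 7/46, 4/23, 15/46, 9/23, 12/23, 25/46, 29/46, 37/46, 1]
j=0 picked index 0: u0 ∈ [0, 1/23)
j=1 picked index 1: u0 ∈ [-12/253, 10/253)
j=2 picked index 4: u0 ∈ [-2/253, 73/506)
j=3 picked index 4: u0 ∈ [-25/253, 27/506)
j=4 picked index 6: u0 ∈ [7/253, 40/253)
j=5 picked index 6: u0 ∈ [-16/253, 17/253)
j=6 picked index 8: u0 ∈ [-1/506, 43/506)
j=7 picked index 9: u0 ∈ [-3/506, 85/506)
j=8 picked index 9: u0 ∈ [-49/506, 39/506)
j=9 picked index 10: u0 ∈ [-7/506, 2/11)
j=10 picked index 10: u0 ∈ [-53/506, 1/11)
intersection: [7/253, 10/253)

7/253 10/253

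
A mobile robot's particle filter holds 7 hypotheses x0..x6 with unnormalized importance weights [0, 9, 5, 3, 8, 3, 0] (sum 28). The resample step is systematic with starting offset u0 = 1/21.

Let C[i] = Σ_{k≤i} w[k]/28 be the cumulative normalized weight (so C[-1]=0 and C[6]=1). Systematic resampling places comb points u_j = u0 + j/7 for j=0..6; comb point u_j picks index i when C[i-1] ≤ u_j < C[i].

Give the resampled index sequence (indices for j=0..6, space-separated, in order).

C = [0, 9/28, 1/2, 17/28, 25/28, 1, 1]
j=0: u_0=1/21 ∈ [0, 9/28) → index 1
j=1: u_1=4/21 ∈ [0, 9/28) → index 1
j=2: u_2=1/3 ∈ [9/28, 1/2) → index 2
j=3: u_3=10/21 ∈ [9/28, 1/2) → index 2
j=4: u_4=13/21 ∈ [17/28, 25/28) → index 4
j=5: u_5=16/21 ∈ [17/28, 25/28) → index 4
j=6: u_6=19/21 ∈ [25/28, 1) → index 5

1 1 2 2 4 4 5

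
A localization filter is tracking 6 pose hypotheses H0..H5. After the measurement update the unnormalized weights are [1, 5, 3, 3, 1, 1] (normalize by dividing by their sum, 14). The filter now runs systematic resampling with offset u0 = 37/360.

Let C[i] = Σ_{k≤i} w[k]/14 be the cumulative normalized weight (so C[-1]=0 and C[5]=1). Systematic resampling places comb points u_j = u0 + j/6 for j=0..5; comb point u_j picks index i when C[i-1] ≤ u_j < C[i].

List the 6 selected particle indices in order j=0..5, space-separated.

C = [1/14, 3/7, 9/14, 6/7, 13/14, 1]
j=0: u_0=37/360 ∈ [1/14, 3/7) → index 1
j=1: u_1=97/360 ∈ [1/14, 3/7) → index 1
j=2: u_2=157/360 ∈ [3/7, 9/14) → index 2
j=3: u_3=217/360 ∈ [3/7, 9/14) → index 2
j=4: u_4=277/360 ∈ [9/14, 6/7) → index 3
j=5: u_5=337/360 ∈ [13/14, 1) → index 5

1 1 2 2 3 5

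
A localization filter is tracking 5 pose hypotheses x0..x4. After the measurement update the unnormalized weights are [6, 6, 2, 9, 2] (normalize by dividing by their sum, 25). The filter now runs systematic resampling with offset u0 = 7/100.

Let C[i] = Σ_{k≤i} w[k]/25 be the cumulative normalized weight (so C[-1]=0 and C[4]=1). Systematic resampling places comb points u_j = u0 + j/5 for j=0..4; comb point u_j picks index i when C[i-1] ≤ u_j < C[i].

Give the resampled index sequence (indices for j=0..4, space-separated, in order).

0 1 1 3 3

C = [6/25, 12/25, 14/25, 23/25, 1]
j=0: u_0=7/100 ∈ [0, 6/25) → index 0
j=1: u_1=27/100 ∈ [6/25, 12/25) → index 1
j=2: u_2=47/100 ∈ [6/25, 12/25) → index 1
j=3: u_3=67/100 ∈ [14/25, 23/25) → index 3
j=4: u_4=87/100 ∈ [14/25, 23/25) → index 3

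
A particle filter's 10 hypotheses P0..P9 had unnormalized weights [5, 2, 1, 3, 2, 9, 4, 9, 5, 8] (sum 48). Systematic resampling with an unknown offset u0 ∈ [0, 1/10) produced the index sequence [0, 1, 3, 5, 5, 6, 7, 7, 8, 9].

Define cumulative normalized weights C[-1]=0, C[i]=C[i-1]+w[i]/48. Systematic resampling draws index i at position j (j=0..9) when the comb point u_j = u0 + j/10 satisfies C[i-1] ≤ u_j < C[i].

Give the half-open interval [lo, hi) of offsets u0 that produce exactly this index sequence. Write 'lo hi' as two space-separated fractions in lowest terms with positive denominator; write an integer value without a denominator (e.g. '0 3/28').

1/240 7/240

C = [5/48, 7/48, 1/6, 11/48, 13/48, 11/24, 13/24, 35/48, 5/6, 1]
j=0 picked index 0: u0 ∈ [0, 5/48)
j=1 picked index 1: u0 ∈ [1/240, 11/240)
j=2 picked index 3: u0 ∈ [-1/30, 7/240)
j=3 picked index 5: u0 ∈ [-7/240, 19/120)
j=4 picked index 5: u0 ∈ [-31/240, 7/120)
j=5 picked index 6: u0 ∈ [-1/24, 1/24)
j=6 picked index 7: u0 ∈ [-7/120, 31/240)
j=7 picked index 7: u0 ∈ [-19/120, 7/240)
j=8 picked index 8: u0 ∈ [-17/240, 1/30)
j=9 picked index 9: u0 ∈ [-1/15, 1/10)
intersection: [1/240, 7/240)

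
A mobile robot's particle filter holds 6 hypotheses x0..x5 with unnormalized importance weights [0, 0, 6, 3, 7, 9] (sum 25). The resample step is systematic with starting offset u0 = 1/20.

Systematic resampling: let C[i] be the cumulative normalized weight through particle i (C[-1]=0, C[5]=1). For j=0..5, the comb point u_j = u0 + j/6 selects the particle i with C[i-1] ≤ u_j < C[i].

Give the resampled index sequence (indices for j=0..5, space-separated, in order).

2 2 4 4 5 5

C = [0, 0, 6/25, 9/25, 16/25, 1]
j=0: u_0=1/20 ∈ [0, 6/25) → index 2
j=1: u_1=13/60 ∈ [0, 6/25) → index 2
j=2: u_2=23/60 ∈ [9/25, 16/25) → index 4
j=3: u_3=11/20 ∈ [9/25, 16/25) → index 4
j=4: u_4=43/60 ∈ [16/25, 1) → index 5
j=5: u_5=53/60 ∈ [16/25, 1) → index 5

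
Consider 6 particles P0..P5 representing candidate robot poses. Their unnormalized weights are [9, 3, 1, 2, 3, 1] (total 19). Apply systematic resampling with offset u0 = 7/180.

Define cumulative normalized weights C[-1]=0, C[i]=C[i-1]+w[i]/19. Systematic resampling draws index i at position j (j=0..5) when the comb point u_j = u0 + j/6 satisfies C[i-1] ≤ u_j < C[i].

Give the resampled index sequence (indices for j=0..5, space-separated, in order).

C = [9/19, 12/19, 13/19, 15/19, 18/19, 1]
j=0: u_0=7/180 ∈ [0, 9/19) → index 0
j=1: u_1=37/180 ∈ [0, 9/19) → index 0
j=2: u_2=67/180 ∈ [0, 9/19) → index 0
j=3: u_3=97/180 ∈ [9/19, 12/19) → index 1
j=4: u_4=127/180 ∈ [13/19, 15/19) → index 3
j=5: u_5=157/180 ∈ [15/19, 18/19) → index 4

0 0 0 1 3 4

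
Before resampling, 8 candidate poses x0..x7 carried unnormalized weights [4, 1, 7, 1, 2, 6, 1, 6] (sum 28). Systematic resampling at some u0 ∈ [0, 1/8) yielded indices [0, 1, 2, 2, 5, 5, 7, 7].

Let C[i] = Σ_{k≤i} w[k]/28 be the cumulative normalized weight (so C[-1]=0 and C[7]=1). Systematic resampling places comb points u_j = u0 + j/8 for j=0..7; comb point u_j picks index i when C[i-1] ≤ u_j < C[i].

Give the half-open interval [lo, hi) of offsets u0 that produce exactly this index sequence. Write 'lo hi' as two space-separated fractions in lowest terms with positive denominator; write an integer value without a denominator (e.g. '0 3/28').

1/28 3/56

C = [1/7, 5/28, 3/7, 13/28, 15/28, 3/4, 11/14, 1]
j=0 picked index 0: u0 ∈ [0, 1/7)
j=1 picked index 1: u0 ∈ [1/56, 3/56)
j=2 picked index 2: u0 ∈ [-1/14, 5/28)
j=3 picked index 2: u0 ∈ [-11/56, 3/56)
j=4 picked index 5: u0 ∈ [1/28, 1/4)
j=5 picked index 5: u0 ∈ [-5/56, 1/8)
j=6 picked index 7: u0 ∈ [1/28, 1/4)
j=7 picked index 7: u0 ∈ [-5/56, 1/8)
intersection: [1/28, 3/56)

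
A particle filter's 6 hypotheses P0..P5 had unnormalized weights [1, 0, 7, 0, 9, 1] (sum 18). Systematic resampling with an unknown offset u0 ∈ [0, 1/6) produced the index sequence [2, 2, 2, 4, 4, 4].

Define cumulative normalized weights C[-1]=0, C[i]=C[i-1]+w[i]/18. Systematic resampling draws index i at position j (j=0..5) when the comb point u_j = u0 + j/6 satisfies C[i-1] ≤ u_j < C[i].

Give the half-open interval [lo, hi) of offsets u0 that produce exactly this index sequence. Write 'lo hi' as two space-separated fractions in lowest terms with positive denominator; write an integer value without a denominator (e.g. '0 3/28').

1/18 1/9

C = [1/18, 1/18, 4/9, 4/9, 17/18, 1]
j=0 picked index 2: u0 ∈ [1/18, 4/9)
j=1 picked index 2: u0 ∈ [-1/9, 5/18)
j=2 picked index 2: u0 ∈ [-5/18, 1/9)
j=3 picked index 4: u0 ∈ [-1/18, 4/9)
j=4 picked index 4: u0 ∈ [-2/9, 5/18)
j=5 picked index 4: u0 ∈ [-7/18, 1/9)
intersection: [1/18, 1/9)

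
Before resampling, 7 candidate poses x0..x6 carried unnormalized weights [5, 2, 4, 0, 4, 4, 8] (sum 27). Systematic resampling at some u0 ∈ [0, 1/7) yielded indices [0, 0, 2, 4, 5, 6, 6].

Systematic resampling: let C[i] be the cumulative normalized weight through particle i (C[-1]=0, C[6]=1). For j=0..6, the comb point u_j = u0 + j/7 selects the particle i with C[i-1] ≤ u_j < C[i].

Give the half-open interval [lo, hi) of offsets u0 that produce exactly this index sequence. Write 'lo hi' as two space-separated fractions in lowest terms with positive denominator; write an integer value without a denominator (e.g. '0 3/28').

0 8/189

C = [5/27, 7/27, 11/27, 11/27, 5/9, 19/27, 1]
j=0 picked index 0: u0 ∈ [0, 5/27)
j=1 picked index 0: u0 ∈ [-1/7, 8/189)
j=2 picked index 2: u0 ∈ [-5/189, 23/189)
j=3 picked index 4: u0 ∈ [-4/189, 8/63)
j=4 picked index 5: u0 ∈ [-1/63, 25/189)
j=5 picked index 6: u0 ∈ [-2/189, 2/7)
j=6 picked index 6: u0 ∈ [-29/189, 1/7)
intersection: [0, 8/189)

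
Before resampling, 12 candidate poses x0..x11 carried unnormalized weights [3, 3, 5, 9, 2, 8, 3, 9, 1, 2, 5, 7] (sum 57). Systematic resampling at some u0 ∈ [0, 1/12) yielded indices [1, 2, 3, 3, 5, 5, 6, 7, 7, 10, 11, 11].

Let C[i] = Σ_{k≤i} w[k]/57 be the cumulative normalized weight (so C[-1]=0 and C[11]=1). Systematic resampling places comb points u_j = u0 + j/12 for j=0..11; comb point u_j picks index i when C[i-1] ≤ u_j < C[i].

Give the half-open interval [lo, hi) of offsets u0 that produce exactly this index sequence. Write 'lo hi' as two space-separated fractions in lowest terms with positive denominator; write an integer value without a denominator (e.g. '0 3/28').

C = [1/19, 2/19, 11/57, 20/57, 22/57, 10/19, 11/19, 14/19, 43/57, 15/19, 50/57, 1]
j=0 picked index 1: u0 ∈ [1/19, 2/19)
j=1 picked index 2: u0 ∈ [5/228, 25/228)
j=2 picked index 3: u0 ∈ [1/38, 7/38)
j=3 picked index 3: u0 ∈ [-13/228, 23/228)
j=4 picked index 5: u0 ∈ [1/19, 11/57)
j=5 picked index 5: u0 ∈ [-7/228, 25/228)
j=6 picked index 6: u0 ∈ [1/38, 3/38)
j=7 picked index 7: u0 ∈ [-1/228, 35/228)
j=8 picked index 7: u0 ∈ [-5/57, 4/57)
j=9 picked index 10: u0 ∈ [3/76, 29/228)
j=10 picked index 11: u0 ∈ [5/114, 1/6)
j=11 picked index 11: u0 ∈ [-3/76, 1/12)
intersection: [1/19, 4/57)

1/19 4/57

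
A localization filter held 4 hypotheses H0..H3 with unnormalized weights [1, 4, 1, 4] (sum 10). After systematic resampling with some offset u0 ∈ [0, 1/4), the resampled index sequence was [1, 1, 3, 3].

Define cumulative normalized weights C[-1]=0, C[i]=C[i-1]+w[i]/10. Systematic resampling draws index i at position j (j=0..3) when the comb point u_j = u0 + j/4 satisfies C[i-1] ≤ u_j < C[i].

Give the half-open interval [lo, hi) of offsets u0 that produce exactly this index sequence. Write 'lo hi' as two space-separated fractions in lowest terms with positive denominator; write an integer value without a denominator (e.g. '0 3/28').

C = [1/10, 1/2, 3/5, 1]
j=0 picked index 1: u0 ∈ [1/10, 1/2)
j=1 picked index 1: u0 ∈ [-3/20, 1/4)
j=2 picked index 3: u0 ∈ [1/10, 1/2)
j=3 picked index 3: u0 ∈ [-3/20, 1/4)
intersection: [1/10, 1/4)

1/10 1/4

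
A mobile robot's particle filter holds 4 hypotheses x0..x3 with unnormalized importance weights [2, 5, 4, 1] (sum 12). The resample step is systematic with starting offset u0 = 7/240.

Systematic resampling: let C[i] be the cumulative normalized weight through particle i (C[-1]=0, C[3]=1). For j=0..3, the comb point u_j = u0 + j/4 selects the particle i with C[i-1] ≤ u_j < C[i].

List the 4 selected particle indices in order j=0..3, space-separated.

C = [1/6, 7/12, 11/12, 1]
j=0: u_0=7/240 ∈ [0, 1/6) → index 0
j=1: u_1=67/240 ∈ [1/6, 7/12) → index 1
j=2: u_2=127/240 ∈ [1/6, 7/12) → index 1
j=3: u_3=187/240 ∈ [7/12, 11/12) → index 2

0 1 1 2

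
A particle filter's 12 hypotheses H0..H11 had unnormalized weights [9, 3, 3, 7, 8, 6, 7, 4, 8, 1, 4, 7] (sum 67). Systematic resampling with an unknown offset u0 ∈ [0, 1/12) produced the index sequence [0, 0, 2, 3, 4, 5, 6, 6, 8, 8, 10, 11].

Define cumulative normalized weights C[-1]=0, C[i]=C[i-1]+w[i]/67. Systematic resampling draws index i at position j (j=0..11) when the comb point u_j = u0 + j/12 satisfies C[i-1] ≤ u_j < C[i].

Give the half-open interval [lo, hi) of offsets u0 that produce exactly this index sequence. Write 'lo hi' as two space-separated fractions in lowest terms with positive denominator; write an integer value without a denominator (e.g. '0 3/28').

C = [9/67, 12/67, 15/67, 22/67, 30/67, 36/67, 43/67, 47/67, 55/67, 56/67, 60/67, 1]
j=0 picked index 0: u0 ∈ [0, 9/67)
j=1 picked index 0: u0 ∈ [-1/12, 41/804)
j=2 picked index 2: u0 ∈ [5/402, 23/402)
j=3 picked index 3: u0 ∈ [-7/268, 21/268)
j=4 picked index 4: u0 ∈ [-1/201, 23/201)
j=5 picked index 5: u0 ∈ [25/804, 97/804)
j=6 picked index 6: u0 ∈ [5/134, 19/134)
j=7 picked index 6: u0 ∈ [-37/804, 47/804)
j=8 picked index 8: u0 ∈ [7/201, 31/201)
j=9 picked index 8: u0 ∈ [-13/268, 19/268)
j=10 picked index 10: u0 ∈ [1/402, 25/402)
j=11 picked index 11: u0 ∈ [-17/804, 1/12)
intersection: [5/134, 41/804)

5/134 41/804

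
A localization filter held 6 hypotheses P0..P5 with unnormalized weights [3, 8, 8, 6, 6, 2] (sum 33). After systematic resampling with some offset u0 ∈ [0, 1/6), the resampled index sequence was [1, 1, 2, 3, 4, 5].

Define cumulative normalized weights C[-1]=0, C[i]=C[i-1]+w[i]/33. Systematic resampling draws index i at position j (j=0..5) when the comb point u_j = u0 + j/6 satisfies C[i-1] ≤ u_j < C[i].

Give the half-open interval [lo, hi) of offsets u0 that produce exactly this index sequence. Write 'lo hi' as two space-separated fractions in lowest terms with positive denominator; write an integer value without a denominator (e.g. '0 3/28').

C = [1/11, 1/3, 19/33, 25/33, 31/33, 1]
j=0 picked index 1: u0 ∈ [1/11, 1/3)
j=1 picked index 1: u0 ∈ [-5/66, 1/6)
j=2 picked index 2: u0 ∈ [0, 8/33)
j=3 picked index 3: u0 ∈ [5/66, 17/66)
j=4 picked index 4: u0 ∈ [1/11, 3/11)
j=5 picked index 5: u0 ∈ [7/66, 1/6)
intersection: [7/66, 1/6)

7/66 1/6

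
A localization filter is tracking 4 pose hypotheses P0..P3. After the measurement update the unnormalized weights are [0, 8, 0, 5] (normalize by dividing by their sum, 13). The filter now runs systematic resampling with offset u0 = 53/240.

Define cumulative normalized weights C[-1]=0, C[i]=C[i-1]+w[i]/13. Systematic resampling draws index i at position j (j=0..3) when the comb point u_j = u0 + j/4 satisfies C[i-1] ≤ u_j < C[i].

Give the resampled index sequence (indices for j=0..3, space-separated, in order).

1 1 3 3

C = [0, 8/13, 8/13, 1]
j=0: u_0=53/240 ∈ [0, 8/13) → index 1
j=1: u_1=113/240 ∈ [0, 8/13) → index 1
j=2: u_2=173/240 ∈ [8/13, 1) → index 3
j=3: u_3=233/240 ∈ [8/13, 1) → index 3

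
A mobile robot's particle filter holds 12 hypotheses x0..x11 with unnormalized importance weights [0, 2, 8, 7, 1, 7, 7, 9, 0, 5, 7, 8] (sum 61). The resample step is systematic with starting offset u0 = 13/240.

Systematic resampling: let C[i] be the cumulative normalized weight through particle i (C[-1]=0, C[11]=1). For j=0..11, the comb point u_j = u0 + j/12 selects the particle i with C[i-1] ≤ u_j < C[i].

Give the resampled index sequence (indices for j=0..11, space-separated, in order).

2 2 3 5 5 6 7 7 9 10 11 11

C = [0, 2/61, 10/61, 17/61, 18/61, 25/61, 32/61, 41/61, 41/61, 46/61, 53/61, 1]
j=0: u_0=13/240 ∈ [2/61, 10/61) → index 2
j=1: u_1=11/80 ∈ [2/61, 10/61) → index 2
j=2: u_2=53/240 ∈ [10/61, 17/61) → index 3
j=3: u_3=73/240 ∈ [18/61, 25/61) → index 5
j=4: u_4=31/80 ∈ [18/61, 25/61) → index 5
j=5: u_5=113/240 ∈ [25/61, 32/61) → index 6
j=6: u_6=133/240 ∈ [32/61, 41/61) → index 7
j=7: u_7=51/80 ∈ [32/61, 41/61) → index 7
j=8: u_8=173/240 ∈ [41/61, 46/61) → index 9
j=9: u_9=193/240 ∈ [46/61, 53/61) → index 10
j=10: u_10=71/80 ∈ [53/61, 1) → index 11
j=11: u_11=233/240 ∈ [53/61, 1) → index 11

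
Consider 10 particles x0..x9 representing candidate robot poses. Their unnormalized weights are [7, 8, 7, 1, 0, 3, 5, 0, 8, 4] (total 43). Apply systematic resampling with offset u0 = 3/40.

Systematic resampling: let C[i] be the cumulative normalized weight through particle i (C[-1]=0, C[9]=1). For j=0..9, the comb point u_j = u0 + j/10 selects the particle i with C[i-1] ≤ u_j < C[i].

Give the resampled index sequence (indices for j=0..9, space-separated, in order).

0 1 1 2 2 5 6 8 8 9

C = [7/43, 15/43, 22/43, 23/43, 23/43, 26/43, 31/43, 31/43, 39/43, 1]
j=0: u_0=3/40 ∈ [0, 7/43) → index 0
j=1: u_1=7/40 ∈ [7/43, 15/43) → index 1
j=2: u_2=11/40 ∈ [7/43, 15/43) → index 1
j=3: u_3=3/8 ∈ [15/43, 22/43) → index 2
j=4: u_4=19/40 ∈ [15/43, 22/43) → index 2
j=5: u_5=23/40 ∈ [23/43, 26/43) → index 5
j=6: u_6=27/40 ∈ [26/43, 31/43) → index 6
j=7: u_7=31/40 ∈ [31/43, 39/43) → index 8
j=8: u_8=7/8 ∈ [31/43, 39/43) → index 8
j=9: u_9=39/40 ∈ [39/43, 1) → index 9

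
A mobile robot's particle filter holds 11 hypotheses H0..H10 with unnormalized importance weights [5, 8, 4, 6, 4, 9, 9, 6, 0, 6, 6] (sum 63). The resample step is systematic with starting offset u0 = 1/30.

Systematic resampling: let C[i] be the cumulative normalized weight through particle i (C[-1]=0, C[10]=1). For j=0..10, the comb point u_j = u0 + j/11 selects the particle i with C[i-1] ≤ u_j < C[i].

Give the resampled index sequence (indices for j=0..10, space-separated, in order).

C = [5/63, 13/63, 17/63, 23/63, 3/7, 4/7, 5/7, 17/21, 17/21, 19/21, 1]
j=0: u_0=1/30 ∈ [0, 5/63) → index 0
j=1: u_1=41/330 ∈ [5/63, 13/63) → index 1
j=2: u_2=71/330 ∈ [13/63, 17/63) → index 2
j=3: u_3=101/330 ∈ [17/63, 23/63) → index 3
j=4: u_4=131/330 ∈ [23/63, 3/7) → index 4
j=5: u_5=161/330 ∈ [3/7, 4/7) → index 5
j=6: u_6=191/330 ∈ [4/7, 5/7) → index 6
j=7: u_7=221/330 ∈ [4/7, 5/7) → index 6
j=8: u_8=251/330 ∈ [5/7, 17/21) → index 7
j=9: u_9=281/330 ∈ [17/21, 19/21) → index 9
j=10: u_10=311/330 ∈ [19/21, 1) → index 10

0 1 2 3 4 5 6 6 7 9 10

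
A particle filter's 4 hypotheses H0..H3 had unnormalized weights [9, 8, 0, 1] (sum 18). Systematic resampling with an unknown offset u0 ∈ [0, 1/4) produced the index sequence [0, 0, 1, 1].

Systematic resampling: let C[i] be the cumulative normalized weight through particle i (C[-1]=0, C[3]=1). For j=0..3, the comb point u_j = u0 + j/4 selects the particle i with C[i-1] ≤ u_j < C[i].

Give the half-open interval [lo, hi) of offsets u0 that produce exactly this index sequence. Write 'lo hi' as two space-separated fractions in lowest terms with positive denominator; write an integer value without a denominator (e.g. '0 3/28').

C = [1/2, 17/18, 17/18, 1]
j=0 picked index 0: u0 ∈ [0, 1/2)
j=1 picked index 0: u0 ∈ [-1/4, 1/4)
j=2 picked index 1: u0 ∈ [0, 4/9)
j=3 picked index 1: u0 ∈ [-1/4, 7/36)
intersection: [0, 7/36)

0 7/36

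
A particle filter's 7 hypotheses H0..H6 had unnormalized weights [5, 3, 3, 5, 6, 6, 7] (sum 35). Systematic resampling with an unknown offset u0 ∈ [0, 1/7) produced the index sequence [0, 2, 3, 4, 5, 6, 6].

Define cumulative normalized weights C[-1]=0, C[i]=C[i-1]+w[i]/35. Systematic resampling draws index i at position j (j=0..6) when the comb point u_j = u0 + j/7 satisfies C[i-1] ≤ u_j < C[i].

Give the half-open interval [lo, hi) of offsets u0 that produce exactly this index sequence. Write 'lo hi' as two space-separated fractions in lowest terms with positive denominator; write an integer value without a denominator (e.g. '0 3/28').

C = [1/7, 8/35, 11/35, 16/35, 22/35, 4/5, 1]
j=0 picked index 0: u0 ∈ [0, 1/7)
j=1 picked index 2: u0 ∈ [3/35, 6/35)
j=2 picked index 3: u0 ∈ [1/35, 6/35)
j=3 picked index 4: u0 ∈ [1/35, 1/5)
j=4 picked index 5: u0 ∈ [2/35, 8/35)
j=5 picked index 6: u0 ∈ [3/35, 2/7)
j=6 picked index 6: u0 ∈ [-2/35, 1/7)
intersection: [3/35, 1/7)

3/35 1/7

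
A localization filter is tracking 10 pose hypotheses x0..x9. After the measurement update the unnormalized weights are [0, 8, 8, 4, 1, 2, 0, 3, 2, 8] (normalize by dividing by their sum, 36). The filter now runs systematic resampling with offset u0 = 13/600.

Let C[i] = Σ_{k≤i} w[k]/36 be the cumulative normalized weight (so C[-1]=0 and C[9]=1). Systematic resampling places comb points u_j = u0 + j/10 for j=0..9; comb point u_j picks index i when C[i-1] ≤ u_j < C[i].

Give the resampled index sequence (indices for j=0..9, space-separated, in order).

1 1 1 2 2 3 5 7 9 9

C = [0, 2/9, 4/9, 5/9, 7/12, 23/36, 23/36, 13/18, 7/9, 1]
j=0: u_0=13/600 ∈ [0, 2/9) → index 1
j=1: u_1=73/600 ∈ [0, 2/9) → index 1
j=2: u_2=133/600 ∈ [0, 2/9) → index 1
j=3: u_3=193/600 ∈ [2/9, 4/9) → index 2
j=4: u_4=253/600 ∈ [2/9, 4/9) → index 2
j=5: u_5=313/600 ∈ [4/9, 5/9) → index 3
j=6: u_6=373/600 ∈ [7/12, 23/36) → index 5
j=7: u_7=433/600 ∈ [23/36, 13/18) → index 7
j=8: u_8=493/600 ∈ [7/9, 1) → index 9
j=9: u_9=553/600 ∈ [7/9, 1) → index 9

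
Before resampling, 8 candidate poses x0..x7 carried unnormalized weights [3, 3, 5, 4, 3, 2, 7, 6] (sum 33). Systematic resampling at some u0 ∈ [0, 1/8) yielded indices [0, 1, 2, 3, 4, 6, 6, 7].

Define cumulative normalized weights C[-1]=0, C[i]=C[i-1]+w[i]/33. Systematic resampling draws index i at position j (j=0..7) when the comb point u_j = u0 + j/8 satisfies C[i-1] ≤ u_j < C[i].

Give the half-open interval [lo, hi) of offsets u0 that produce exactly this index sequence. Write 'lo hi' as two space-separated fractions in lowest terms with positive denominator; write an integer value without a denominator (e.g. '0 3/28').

0 1/22

C = [1/11, 2/11, 1/3, 5/11, 6/11, 20/33, 9/11, 1]
j=0 picked index 0: u0 ∈ [0, 1/11)
j=1 picked index 1: u0 ∈ [-3/88, 5/88)
j=2 picked index 2: u0 ∈ [-3/44, 1/12)
j=3 picked index 3: u0 ∈ [-1/24, 7/88)
j=4 picked index 4: u0 ∈ [-1/22, 1/22)
j=5 picked index 6: u0 ∈ [-5/264, 17/88)
j=6 picked index 6: u0 ∈ [-19/132, 3/44)
j=7 picked index 7: u0 ∈ [-5/88, 1/8)
intersection: [0, 1/22)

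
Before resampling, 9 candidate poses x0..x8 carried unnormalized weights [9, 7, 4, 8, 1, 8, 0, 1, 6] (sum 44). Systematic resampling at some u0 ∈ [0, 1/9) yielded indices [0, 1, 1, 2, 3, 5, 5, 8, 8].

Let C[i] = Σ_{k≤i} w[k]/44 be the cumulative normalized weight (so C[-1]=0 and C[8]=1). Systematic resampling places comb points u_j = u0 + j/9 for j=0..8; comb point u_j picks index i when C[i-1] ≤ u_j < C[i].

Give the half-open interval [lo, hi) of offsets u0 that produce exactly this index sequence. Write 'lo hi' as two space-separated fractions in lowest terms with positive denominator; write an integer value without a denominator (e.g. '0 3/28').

C = [9/44, 4/11, 5/11, 7/11, 29/44, 37/44, 37/44, 19/22, 1]
j=0 picked index 0: u0 ∈ [0, 9/44)
j=1 picked index 1: u0 ∈ [37/396, 25/99)
j=2 picked index 1: u0 ∈ [-7/396, 14/99)
j=3 picked index 2: u0 ∈ [1/33, 4/33)
j=4 picked index 3: u0 ∈ [1/99, 19/99)
j=5 picked index 5: u0 ∈ [41/396, 113/396)
j=6 picked index 5: u0 ∈ [-1/132, 23/132)
j=7 picked index 8: u0 ∈ [17/198, 2/9)
j=8 picked index 8: u0 ∈ [-5/198, 1/9)
intersection: [41/396, 1/9)

41/396 1/9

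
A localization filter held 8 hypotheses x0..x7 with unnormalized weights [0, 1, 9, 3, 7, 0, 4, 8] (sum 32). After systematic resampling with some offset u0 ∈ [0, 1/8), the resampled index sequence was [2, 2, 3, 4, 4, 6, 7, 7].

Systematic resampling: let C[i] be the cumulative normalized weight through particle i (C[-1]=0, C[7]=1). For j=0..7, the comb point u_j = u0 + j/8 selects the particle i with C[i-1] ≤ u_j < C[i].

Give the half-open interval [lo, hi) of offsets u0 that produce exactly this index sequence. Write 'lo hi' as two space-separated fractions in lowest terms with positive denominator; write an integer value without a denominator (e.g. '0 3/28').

C = [0, 1/32, 5/16, 13/32, 5/8, 5/8, 3/4, 1]
j=0 picked index 2: u0 ∈ [1/32, 5/16)
j=1 picked index 2: u0 ∈ [-3/32, 3/16)
j=2 picked index 3: u0 ∈ [1/16, 5/32)
j=3 picked index 4: u0 ∈ [1/32, 1/4)
j=4 picked index 4: u0 ∈ [-3/32, 1/8)
j=5 picked index 6: u0 ∈ [0, 1/8)
j=6 picked index 7: u0 ∈ [0, 1/4)
j=7 picked index 7: u0 ∈ [-1/8, 1/8)
intersection: [1/16, 1/8)

1/16 1/8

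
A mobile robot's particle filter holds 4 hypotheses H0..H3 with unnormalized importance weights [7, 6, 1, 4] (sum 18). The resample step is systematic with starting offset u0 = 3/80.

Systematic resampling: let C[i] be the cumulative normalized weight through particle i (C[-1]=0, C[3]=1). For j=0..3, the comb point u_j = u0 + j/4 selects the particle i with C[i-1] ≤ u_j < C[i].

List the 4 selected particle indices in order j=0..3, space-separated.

0 0 1 3

C = [7/18, 13/18, 7/9, 1]
j=0: u_0=3/80 ∈ [0, 7/18) → index 0
j=1: u_1=23/80 ∈ [0, 7/18) → index 0
j=2: u_2=43/80 ∈ [7/18, 13/18) → index 1
j=3: u_3=63/80 ∈ [7/9, 1) → index 3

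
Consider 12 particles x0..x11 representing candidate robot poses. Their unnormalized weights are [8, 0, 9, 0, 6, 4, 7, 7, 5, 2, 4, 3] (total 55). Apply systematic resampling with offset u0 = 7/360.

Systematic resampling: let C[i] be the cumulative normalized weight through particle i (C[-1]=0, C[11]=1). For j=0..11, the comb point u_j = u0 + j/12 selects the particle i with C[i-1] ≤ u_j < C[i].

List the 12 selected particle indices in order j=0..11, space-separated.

C = [8/55, 8/55, 17/55, 17/55, 23/55, 27/55, 34/55, 41/55, 46/55, 48/55, 52/55, 1]
j=0: u_0=7/360 ∈ [0, 8/55) → index 0
j=1: u_1=37/360 ∈ [0, 8/55) → index 0
j=2: u_2=67/360 ∈ [8/55, 17/55) → index 2
j=3: u_3=97/360 ∈ [8/55, 17/55) → index 2
j=4: u_4=127/360 ∈ [17/55, 23/55) → index 4
j=5: u_5=157/360 ∈ [23/55, 27/55) → index 5
j=6: u_6=187/360 ∈ [27/55, 34/55) → index 6
j=7: u_7=217/360 ∈ [27/55, 34/55) → index 6
j=8: u_8=247/360 ∈ [34/55, 41/55) → index 7
j=9: u_9=277/360 ∈ [41/55, 46/55) → index 8
j=10: u_10=307/360 ∈ [46/55, 48/55) → index 9
j=11: u_11=337/360 ∈ [48/55, 52/55) → index 10

0 0 2 2 4 5 6 6 7 8 9 10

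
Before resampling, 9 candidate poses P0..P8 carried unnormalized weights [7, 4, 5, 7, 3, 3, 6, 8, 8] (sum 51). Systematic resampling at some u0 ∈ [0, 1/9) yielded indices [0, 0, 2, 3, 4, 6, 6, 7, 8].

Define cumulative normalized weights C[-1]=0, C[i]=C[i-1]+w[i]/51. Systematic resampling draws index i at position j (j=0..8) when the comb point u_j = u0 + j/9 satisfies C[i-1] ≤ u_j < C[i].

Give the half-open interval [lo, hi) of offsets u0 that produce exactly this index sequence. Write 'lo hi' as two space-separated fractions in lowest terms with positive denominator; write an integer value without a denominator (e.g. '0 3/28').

2/153 1/51

C = [7/51, 11/51, 16/51, 23/51, 26/51, 29/51, 35/51, 43/51, 1]
j=0 picked index 0: u0 ∈ [0, 7/51)
j=1 picked index 0: u0 ∈ [-1/9, 4/153)
j=2 picked index 2: u0 ∈ [-1/153, 14/153)
j=3 picked index 3: u0 ∈ [-1/51, 2/17)
j=4 picked index 4: u0 ∈ [1/153, 10/153)
j=5 picked index 6: u0 ∈ [2/153, 20/153)
j=6 picked index 6: u0 ∈ [-5/51, 1/51)
j=7 picked index 7: u0 ∈ [-14/153, 10/153)
j=8 picked index 8: u0 ∈ [-7/153, 1/9)
intersection: [2/153, 1/51)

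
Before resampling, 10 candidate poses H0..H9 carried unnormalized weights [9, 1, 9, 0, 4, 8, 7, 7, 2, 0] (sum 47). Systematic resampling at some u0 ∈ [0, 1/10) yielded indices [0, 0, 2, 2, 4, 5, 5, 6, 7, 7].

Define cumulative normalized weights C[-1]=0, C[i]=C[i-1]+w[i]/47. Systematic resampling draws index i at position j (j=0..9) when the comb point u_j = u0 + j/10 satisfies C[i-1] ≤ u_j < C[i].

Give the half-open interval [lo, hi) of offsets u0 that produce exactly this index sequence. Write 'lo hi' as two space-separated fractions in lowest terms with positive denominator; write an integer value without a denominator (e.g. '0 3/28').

C = [9/47, 10/47, 19/47, 19/47, 23/47, 31/47, 38/47, 45/47, 1, 1]
j=0 picked index 0: u0 ∈ [0, 9/47)
j=1 picked index 0: u0 ∈ [-1/10, 43/470)
j=2 picked index 2: u0 ∈ [3/235, 48/235)
j=3 picked index 2: u0 ∈ [-41/470, 49/470)
j=4 picked index 4: u0 ∈ [1/235, 21/235)
j=5 picked index 5: u0 ∈ [-1/94, 15/94)
j=6 picked index 5: u0 ∈ [-26/235, 14/235)
j=7 picked index 6: u0 ∈ [-19/470, 51/470)
j=8 picked index 7: u0 ∈ [2/235, 37/235)
j=9 picked index 7: u0 ∈ [-43/470, 27/470)
intersection: [3/235, 27/470)

3/235 27/470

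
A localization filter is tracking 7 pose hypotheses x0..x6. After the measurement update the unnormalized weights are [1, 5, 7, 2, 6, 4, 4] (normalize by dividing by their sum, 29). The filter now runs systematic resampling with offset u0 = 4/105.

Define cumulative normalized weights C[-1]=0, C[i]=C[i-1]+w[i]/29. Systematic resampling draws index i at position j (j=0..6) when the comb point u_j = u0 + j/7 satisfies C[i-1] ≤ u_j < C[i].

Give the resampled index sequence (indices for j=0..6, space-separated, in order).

1 1 2 3 4 5 6

C = [1/29, 6/29, 13/29, 15/29, 21/29, 25/29, 1]
j=0: u_0=4/105 ∈ [1/29, 6/29) → index 1
j=1: u_1=19/105 ∈ [1/29, 6/29) → index 1
j=2: u_2=34/105 ∈ [6/29, 13/29) → index 2
j=3: u_3=7/15 ∈ [13/29, 15/29) → index 3
j=4: u_4=64/105 ∈ [15/29, 21/29) → index 4
j=5: u_5=79/105 ∈ [21/29, 25/29) → index 5
j=6: u_6=94/105 ∈ [25/29, 1) → index 6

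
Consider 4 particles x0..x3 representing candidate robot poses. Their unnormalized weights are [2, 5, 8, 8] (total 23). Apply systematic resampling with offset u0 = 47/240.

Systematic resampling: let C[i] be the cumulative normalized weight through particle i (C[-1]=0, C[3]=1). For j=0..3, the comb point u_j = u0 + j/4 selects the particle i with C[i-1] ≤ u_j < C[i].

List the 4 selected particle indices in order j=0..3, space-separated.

C = [2/23, 7/23, 15/23, 1]
j=0: u_0=47/240 ∈ [2/23, 7/23) → index 1
j=1: u_1=107/240 ∈ [7/23, 15/23) → index 2
j=2: u_2=167/240 ∈ [15/23, 1) → index 3
j=3: u_3=227/240 ∈ [15/23, 1) → index 3

1 2 3 3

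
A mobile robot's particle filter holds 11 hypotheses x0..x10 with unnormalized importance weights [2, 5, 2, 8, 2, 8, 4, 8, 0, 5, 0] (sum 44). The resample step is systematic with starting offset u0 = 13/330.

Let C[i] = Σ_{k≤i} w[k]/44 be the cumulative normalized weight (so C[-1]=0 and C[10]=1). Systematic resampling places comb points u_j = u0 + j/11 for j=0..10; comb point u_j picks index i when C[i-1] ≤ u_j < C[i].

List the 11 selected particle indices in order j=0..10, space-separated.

0 1 3 3 4 5 5 6 7 7 9

C = [1/22, 7/44, 9/44, 17/44, 19/44, 27/44, 31/44, 39/44, 39/44, 1, 1]
j=0: u_0=13/330 ∈ [0, 1/22) → index 0
j=1: u_1=43/330 ∈ [1/22, 7/44) → index 1
j=2: u_2=73/330 ∈ [9/44, 17/44) → index 3
j=3: u_3=103/330 ∈ [9/44, 17/44) → index 3
j=4: u_4=133/330 ∈ [17/44, 19/44) → index 4
j=5: u_5=163/330 ∈ [19/44, 27/44) → index 5
j=6: u_6=193/330 ∈ [19/44, 27/44) → index 5
j=7: u_7=223/330 ∈ [27/44, 31/44) → index 6
j=8: u_8=23/30 ∈ [31/44, 39/44) → index 7
j=9: u_9=283/330 ∈ [31/44, 39/44) → index 7
j=10: u_10=313/330 ∈ [39/44, 1) → index 9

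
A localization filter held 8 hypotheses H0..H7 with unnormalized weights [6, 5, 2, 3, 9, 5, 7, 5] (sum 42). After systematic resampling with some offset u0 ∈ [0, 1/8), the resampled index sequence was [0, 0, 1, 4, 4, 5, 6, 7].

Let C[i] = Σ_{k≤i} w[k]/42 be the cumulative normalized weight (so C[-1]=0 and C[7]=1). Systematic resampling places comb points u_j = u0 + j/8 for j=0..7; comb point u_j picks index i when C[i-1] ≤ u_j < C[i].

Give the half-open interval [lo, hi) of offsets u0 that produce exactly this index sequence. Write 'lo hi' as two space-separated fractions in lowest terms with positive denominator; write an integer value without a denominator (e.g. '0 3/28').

C = [1/7, 11/42, 13/42, 8/21, 25/42, 5/7, 37/42, 1]
j=0 picked index 0: u0 ∈ [0, 1/7)
j=1 picked index 0: u0 ∈ [-1/8, 1/56)
j=2 picked index 1: u0 ∈ [-3/28, 1/84)
j=3 picked index 4: u0 ∈ [1/168, 37/168)
j=4 picked index 4: u0 ∈ [-5/42, 2/21)
j=5 picked index 5: u0 ∈ [-5/168, 5/56)
j=6 picked index 6: u0 ∈ [-1/28, 11/84)
j=7 picked index 7: u0 ∈ [1/168, 1/8)
intersection: [1/168, 1/84)

1/168 1/84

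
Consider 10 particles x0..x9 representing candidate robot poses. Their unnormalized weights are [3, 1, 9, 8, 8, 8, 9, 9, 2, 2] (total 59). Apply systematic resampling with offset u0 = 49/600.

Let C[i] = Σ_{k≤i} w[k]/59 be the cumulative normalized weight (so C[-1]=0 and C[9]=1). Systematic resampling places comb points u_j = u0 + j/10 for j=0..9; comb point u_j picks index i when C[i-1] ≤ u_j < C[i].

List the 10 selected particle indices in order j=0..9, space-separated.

2 2 3 4 4 5 6 7 7 9

C = [3/59, 4/59, 13/59, 21/59, 29/59, 37/59, 46/59, 55/59, 57/59, 1]
j=0: u_0=49/600 ∈ [4/59, 13/59) → index 2
j=1: u_1=109/600 ∈ [4/59, 13/59) → index 2
j=2: u_2=169/600 ∈ [13/59, 21/59) → index 3
j=3: u_3=229/600 ∈ [21/59, 29/59) → index 4
j=4: u_4=289/600 ∈ [21/59, 29/59) → index 4
j=5: u_5=349/600 ∈ [29/59, 37/59) → index 5
j=6: u_6=409/600 ∈ [37/59, 46/59) → index 6
j=7: u_7=469/600 ∈ [46/59, 55/59) → index 7
j=8: u_8=529/600 ∈ [46/59, 55/59) → index 7
j=9: u_9=589/600 ∈ [57/59, 1) → index 9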